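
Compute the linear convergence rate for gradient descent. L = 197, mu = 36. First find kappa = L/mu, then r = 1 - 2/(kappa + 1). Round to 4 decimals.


Step 1: Compute the condition number.
kappa = L/mu = 197/36 = 5.4722
Step 2: Compute the convergence rate.
r = 1 - 2/(kappa + 1) = 1 - 2*mu/(L + mu) = (L - mu)/(L + mu) = 161/233 = 0.691


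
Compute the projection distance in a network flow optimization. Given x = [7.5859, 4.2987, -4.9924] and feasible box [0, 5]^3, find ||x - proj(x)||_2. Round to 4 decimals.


Project each component onto [0, 5].
clip(7.5859) = 5.0, clip(4.2987) = 4.2987, clip(-4.9924) = 0.0
Projection = [5.0, 4.2987, 0.0]
Squared diffs: [6.6869, 0.0, 24.9241]
Distance = sqrt(31.611) = 5.6224


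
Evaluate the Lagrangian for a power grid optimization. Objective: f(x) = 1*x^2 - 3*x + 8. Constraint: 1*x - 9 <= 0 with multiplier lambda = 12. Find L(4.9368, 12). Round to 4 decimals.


Step 1: Evaluate f(x).
f(4.9368) = 1*4.9368^2 - 3*4.9368 + 8 = 17.5616
Step 2: Evaluate g(x).
g(4.9368) = 1*4.9368 - 9 = -4.0632
Step 3: Compute Lagrangian.
L = 17.5616 + 12*-4.0632 = -31.1968


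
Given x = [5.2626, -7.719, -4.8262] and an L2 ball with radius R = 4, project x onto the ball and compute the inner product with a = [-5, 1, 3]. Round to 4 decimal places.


Step 1: Compute ||x|| (intermediates to 6 decimals).
||x|| = sqrt(5.2626^2 + (-7.719)^2 + (-4.8262)^2) = 10.515233
Step 2: Project.
Since ||x|| > R, scale = R/||x|| = 4/10.515233 = 0.380401, proj(x) = scale * x
proj(x) = [2.001898, -2.936315, -1.835891]
Step 3: Dot product.
a^T * proj(x) = -5*2.001898 + 1*(-2.936315) + 3*(-1.835891) = -18.4535


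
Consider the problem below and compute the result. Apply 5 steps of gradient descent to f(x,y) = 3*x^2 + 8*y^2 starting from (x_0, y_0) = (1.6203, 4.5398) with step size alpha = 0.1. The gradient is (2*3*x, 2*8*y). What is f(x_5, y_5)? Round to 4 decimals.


Gradient descent on f(x,y) = 3*x^2 + 8*y^2.
Starting point: (1.6203, 4.5398), alpha = 0.1
Step 1: grad_x = 2*3*1.6203 = 9.7218, grad_y = 2*8*4.5398 = 72.6368
  x_1 = 1.6203 - 0.1*9.7218 = 0.6481
  y_1 = 4.5398 - 0.1*72.6368 = -2.7239
Step 2: grad_x = 2*3*0.6481 = 3.8887, grad_y = 2*8*-2.7239 = -43.5821
  x_2 = 0.6481 - 0.1*3.8887 = 0.2592
  y_2 = -2.7239 - 0.1*-43.5821 = 1.6343
Step 3: grad_x = 2*3*0.2592 = 1.5555, grad_y = 2*8*1.6343 = 26.1492
  x_3 = 0.2592 - 0.1*1.5555 = 0.1037
  y_3 = 1.6343 - 0.1*26.1492 = -0.9806
Step 4: grad_x = 2*3*0.1037 = 0.6222, grad_y = 2*8*-0.9806 = -15.6895
  x_4 = 0.1037 - 0.1*0.6222 = 0.0415
  y_4 = -0.9806 - 0.1*-15.6895 = 0.5884
Step 5: grad_x = 2*3*0.0415 = 0.2489, grad_y = 2*8*0.5884 = 9.4137
  x_5 = 0.0415 - 0.1*0.2489 = 0.0166
  y_5 = 0.5884 - 0.1*9.4137 = -0.353
f(0.0166, -0.353) = 3*0.0166^2 + 8*(-0.353)^2 = 0.9978


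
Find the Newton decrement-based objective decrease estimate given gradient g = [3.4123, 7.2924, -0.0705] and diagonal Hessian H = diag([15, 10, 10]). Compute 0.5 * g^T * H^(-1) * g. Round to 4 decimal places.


Step 1: H is diagonal, so H^(-1) * g = [0.2275, 0.7292, -0.0071].
Step 2: g^T H^(-1) g = sum_i g_i^2 / H_ii
  = (3.4123)^2/15 + (7.2924)^2/10 + (-0.0705)^2/10
  = 0.7763 + 5.3179 + 0.0005 = 6.0947
Step 3: Objective decrease = 0.5 * g^T H^(-1) g = 3.0473


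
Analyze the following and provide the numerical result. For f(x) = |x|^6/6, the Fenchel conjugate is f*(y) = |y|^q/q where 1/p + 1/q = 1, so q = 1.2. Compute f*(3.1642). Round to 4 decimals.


The conjugate exponent q satisfies 1/p + 1/q = 1.
p = 6, so q = 6/(6 - 1) = 1.2
|y|^q = 3.1642^1.2 = 3.984
f*(3.1642) = 3.984 / 1.2 = 3.32


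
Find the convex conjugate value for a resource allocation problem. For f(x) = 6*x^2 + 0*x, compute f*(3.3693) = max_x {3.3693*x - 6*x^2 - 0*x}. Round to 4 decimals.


f*(y) = sup_x {y*x - a*x^2 - b*x} = sup_x {(y-b)*x - a*x^2}
FOC: (y - b) - 2a*x = 0 => x* = (y - b)/(2a)
x* = (3.3693 - 0)/(2*6) = 0.2808
f*(3.3693) = (y-b)^2/(4a) = (3.3693 - 0)^2/(4*6)
= 11.3522/24 = 0.473


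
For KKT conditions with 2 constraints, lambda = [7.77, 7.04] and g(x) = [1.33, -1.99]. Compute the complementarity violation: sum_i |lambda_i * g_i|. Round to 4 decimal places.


KKT complementary slackness check:
lambda_1 * g_1 = 7.77 * 1.33 = 10.3341
lambda_2 * g_2 = 7.04 * -1.99 = -14.0096
Total violation = 10.3341 + 14.0096 = 24.3437


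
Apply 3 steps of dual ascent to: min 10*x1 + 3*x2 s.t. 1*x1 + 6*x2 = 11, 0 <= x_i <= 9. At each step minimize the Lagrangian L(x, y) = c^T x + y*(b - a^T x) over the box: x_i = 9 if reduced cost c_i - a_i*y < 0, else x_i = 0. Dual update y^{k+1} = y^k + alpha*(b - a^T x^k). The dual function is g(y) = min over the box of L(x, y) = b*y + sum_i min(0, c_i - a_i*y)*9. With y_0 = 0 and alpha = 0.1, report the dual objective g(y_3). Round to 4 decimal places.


Dual ascent for LP: min 10*x1 + 3*x2, 1*x1 + 6*x2 = 11, 0 <= x_i <= 9
Step 1: y^k = 0.0, reduced costs: (10.0, 3.0)
  x^k = (0.0, 0.0), subgradient = b - a^T x = 11.0
  y^{k+1} = 0.0 + 0.1*11.0 = 1.1
Step 2: y^k = 1.1, reduced costs: (8.9, -3.6)
  x^k = (0.0, 9.0), subgradient = b - a^T x = -43.0
  y^{k+1} = 1.1 + 0.1*-43.0 = -3.2
Step 3: y^k = -3.2, reduced costs: (13.2, 22.2)
  x^k = (0.0, 0.0), subgradient = b - a^T x = 11.0
  y^{k+1} = -3.2 + 0.1*11.0 = -2.1
Dual objective at y_3 = -2.1: reduced costs (12.1, 15.6), box minimizer x = (0.0, 0.0)
g(y_3) = b*y + (c1 - a1*y)*x1 + (c2 - a2*y)*x2 = 11*(-2.1) + 12.1*0.0 + 15.6*0.0 = -23.1 + 0.0 + 0.0 = -23.1


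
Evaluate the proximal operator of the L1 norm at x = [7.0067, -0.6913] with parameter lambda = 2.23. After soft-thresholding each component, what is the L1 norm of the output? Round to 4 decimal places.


Soft-thresholding with lambda = 2.23:
prox(7.0067) = sign(7.0067)*max(|7.0067| - 2.23, 0) = 4.7767
prox(-0.6913) = sign(-0.6913)*max(|-0.6913| - 2.23, 0) = 0.0
prox(x) = [4.7767, 0.0]
||prox(x)||_1 = 4.7767 + 0.0 = 4.7767


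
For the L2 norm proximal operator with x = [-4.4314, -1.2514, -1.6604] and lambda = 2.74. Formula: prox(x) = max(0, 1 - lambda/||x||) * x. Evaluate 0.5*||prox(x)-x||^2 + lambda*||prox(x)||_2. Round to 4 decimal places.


Step 1: Compute ||x||.
||x|| = 4.8949
Step 2: Compute scaling factor.
scale = max(0, 1 - 2.74/4.8949) = 0.4402
Step 3: prox(x) = [-1.9509, -0.5509, -0.731]
||prox(x)|| = 2.1549
Step 4: Proximal objective.
0.5*||prox-x||^2 = 3.7538
lambda*||prox|| = 5.9044
Total = 9.6583


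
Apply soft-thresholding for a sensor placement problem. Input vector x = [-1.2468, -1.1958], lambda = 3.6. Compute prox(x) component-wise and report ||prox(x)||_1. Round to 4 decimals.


Soft-thresholding with lambda = 3.6:
prox(-1.2468) = sign(-1.2468)*max(|-1.2468| - 3.6, 0) = 0.0
prox(-1.1958) = sign(-1.1958)*max(|-1.1958| - 3.6, 0) = 0.0
prox(x) = [0.0, 0.0]
||prox(x)||_1 = 0.0 + 0.0 = 0.0


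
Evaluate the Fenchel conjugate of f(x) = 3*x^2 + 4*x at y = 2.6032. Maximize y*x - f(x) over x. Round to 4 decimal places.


f*(y) = sup_x {y*x - a*x^2 - b*x} = sup_x {(y-b)*x - a*x^2}
FOC: (y - b) - 2a*x = 0 => x* = (y - b)/(2a)
x* = (2.6032 - 4)/(2*3) = -0.2328
f*(2.6032) = (y-b)^2/(4a) = (2.6032 - 4)^2/(4*3)
= 1.9511/12 = 0.1626


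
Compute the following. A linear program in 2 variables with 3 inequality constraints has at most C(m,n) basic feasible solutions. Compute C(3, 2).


Each vertex corresponds to some choice of n active constraints out of m, so the number of vertices is at most C(m, n) = m! / (n!(m-n)!).
m = 3, n = 2
Numerator: 3 * 2
Denominator: 2! = 2
C(3, 2) = 3


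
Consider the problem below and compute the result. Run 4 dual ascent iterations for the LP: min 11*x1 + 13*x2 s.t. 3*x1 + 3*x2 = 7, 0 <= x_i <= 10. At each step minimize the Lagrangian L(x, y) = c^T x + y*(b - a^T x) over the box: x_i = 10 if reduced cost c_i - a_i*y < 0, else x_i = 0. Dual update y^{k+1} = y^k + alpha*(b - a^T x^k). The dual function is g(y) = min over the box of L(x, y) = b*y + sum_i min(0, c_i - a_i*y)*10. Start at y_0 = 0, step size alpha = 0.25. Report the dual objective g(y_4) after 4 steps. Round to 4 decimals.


Dual ascent for LP: min 11*x1 + 13*x2, 3*x1 + 3*x2 = 7, 0 <= x_i <= 10
Step 1: y^k = 0.0, reduced costs: (11.0, 13.0)
  x^k = (0.0, 0.0), subgradient = b - a^T x = 7.0
  y^{k+1} = 0.0 + 0.25*7.0 = 1.75
Step 2: y^k = 1.75, reduced costs: (5.75, 7.75)
  x^k = (0.0, 0.0), subgradient = b - a^T x = 7.0
  y^{k+1} = 1.75 + 0.25*7.0 = 3.5
Step 3: y^k = 3.5, reduced costs: (0.5, 2.5)
  x^k = (0.0, 0.0), subgradient = b - a^T x = 7.0
  y^{k+1} = 3.5 + 0.25*7.0 = 5.25
Step 4: y^k = 5.25, reduced costs: (-4.75, -2.75)
  x^k = (10.0, 10.0), subgradient = b - a^T x = -53.0
  y^{k+1} = 5.25 + 0.25*-53.0 = -8.0
Dual objective at y_4 = -8.0: reduced costs (35.0, 37.0), box minimizer x = (0.0, 0.0)
g(y_4) = b*y + (c1 - a1*y)*x1 + (c2 - a2*y)*x2 = 7*(-8.0) + 35.0*0.0 + 37.0*0.0 = -56.0 + 0.0 + 0.0 = -56.0


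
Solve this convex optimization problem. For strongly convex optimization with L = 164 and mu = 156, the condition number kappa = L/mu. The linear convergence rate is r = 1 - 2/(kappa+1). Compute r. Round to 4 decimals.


Step 1: Compute the condition number.
kappa = L/mu = 164/156 = 1.0513
Step 2: Compute the convergence rate.
r = 1 - 2/(kappa + 1) = 1 - 2*mu/(L + mu) = (L - mu)/(L + mu) = 8/320 = 0.025


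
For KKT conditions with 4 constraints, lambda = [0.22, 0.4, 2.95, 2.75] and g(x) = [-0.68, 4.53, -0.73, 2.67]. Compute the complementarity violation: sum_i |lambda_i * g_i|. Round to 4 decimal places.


KKT complementary slackness check:
lambda_1 * g_1 = 0.22 * -0.68 = -0.1496
lambda_2 * g_2 = 0.4 * 4.53 = 1.812
lambda_3 * g_3 = 2.95 * -0.73 = -2.1535
lambda_4 * g_4 = 2.75 * 2.67 = 7.3425
Total violation = 0.1496 + 1.812 + 2.1535 + 7.3425 = 11.4576


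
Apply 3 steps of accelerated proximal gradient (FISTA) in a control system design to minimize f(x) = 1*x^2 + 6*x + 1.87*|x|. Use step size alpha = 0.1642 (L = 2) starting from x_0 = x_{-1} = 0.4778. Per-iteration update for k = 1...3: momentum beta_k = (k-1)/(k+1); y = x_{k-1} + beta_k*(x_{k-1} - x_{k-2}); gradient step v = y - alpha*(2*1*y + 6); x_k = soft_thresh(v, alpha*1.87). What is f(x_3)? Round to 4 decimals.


FISTA on f(x) = 1*x^2 + 6*x + 1.87*|x|
L = 2, alpha = 0.1642
Iteration 1: beta = 0.0, y = 0.4778 + 0.0*(0.4778 - 0.4778) = 0.4778
  grad(y) = 6.9556, v = y - alpha*grad = -0.6643
  prox(v) = soft_thresh(-0.6643, 0.3071) = -0.3573
Iteration 2: beta = 0.3333, y = -0.3573 + 0.3333*(-0.3573 - 0.4778) = -0.6356
  grad(y) = 4.7288, v = y - alpha*grad = -1.4121
  prox(v) = soft_thresh(-1.4121, 0.3071) = -1.105
Iteration 3: beta = 0.5, y = -1.105 + 0.5*(-1.105 + 0.3573) = -1.4789
  grad(y) = 3.0422, v = y - alpha*grad = -1.9784
  prox(v) = soft_thresh(-1.9784, 0.3071) = -1.6714
f(x_3) = 1*(-1.6714)^2 + 6*(-1.6714) + 1.87*|-1.6714| = -4.1093


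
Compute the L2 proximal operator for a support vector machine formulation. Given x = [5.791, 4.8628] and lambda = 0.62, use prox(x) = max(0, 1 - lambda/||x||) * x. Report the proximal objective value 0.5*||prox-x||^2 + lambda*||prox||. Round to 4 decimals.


Step 1: Compute ||x||.
||x|| = 7.5619
Step 2: Compute scaling factor.
scale = max(0, 1 - 0.62/7.5619) = 0.918
Step 3: prox(x) = [5.3162, 4.4641]
||prox(x)|| = 6.9419
Step 4: Proximal objective.
0.5*||prox-x||^2 = 0.1922
lambda*||prox|| = 4.304
Total = 4.4962


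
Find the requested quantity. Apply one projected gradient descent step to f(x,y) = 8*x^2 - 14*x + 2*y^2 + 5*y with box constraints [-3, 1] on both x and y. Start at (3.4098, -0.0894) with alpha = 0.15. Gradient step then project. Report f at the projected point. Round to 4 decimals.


Step 1: Compute gradient at (3.4098, -0.0894).
grad_x = 2*8*3.4098 - 14 = 40.5568
grad_y = 2*2*-0.0894 + 5 = 4.6424
Step 2: Gradient step.
x_raw = 3.4098 - 0.15*40.5568 = -2.6737
y_raw = -0.0894 - 0.15*4.6424 = -0.7858
Step 3: Project onto [-3, 1].
x_proj = clip(-2.6737) = -2.6737
y_proj = clip(-0.7858) = -0.7858
Step 4: Evaluate f.
f(-2.6737, -0.7858) = 91.9283


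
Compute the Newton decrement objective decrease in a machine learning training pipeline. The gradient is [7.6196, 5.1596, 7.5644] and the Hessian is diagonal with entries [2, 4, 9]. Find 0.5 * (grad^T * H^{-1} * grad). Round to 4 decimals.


Step 1: H is diagonal, so H^(-1) * g = [3.8098, 1.2899, 0.8405].
Step 2: g^T H^(-1) g = sum_i g_i^2 / H_ii
  = (7.6196)^2/2 + (5.1596)^2/4 + (7.5644)^2/9
  = 29.0292 + 6.6554 + 6.3578 = 42.0423
Step 3: Objective decrease = 0.5 * g^T H^(-1) g = 21.0212


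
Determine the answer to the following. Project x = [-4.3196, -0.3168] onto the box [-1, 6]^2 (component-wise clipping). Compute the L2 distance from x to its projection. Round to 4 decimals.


Project each component onto [-1, 6].
clip(-4.3196) = -1.0, clip(-0.3168) = -0.3168
Projection = [-1.0, -0.3168]
Squared diffs: [11.0197, 0.0]
Distance = sqrt(11.0197) = 3.3196


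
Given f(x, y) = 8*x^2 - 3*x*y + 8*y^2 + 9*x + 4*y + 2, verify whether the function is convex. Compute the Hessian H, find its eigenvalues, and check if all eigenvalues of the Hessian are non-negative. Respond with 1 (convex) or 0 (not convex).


The Hessian of f(x,y) = 8*x^2 - 3*x*y + 8*y^2 + 9*x + 4*y + 2 is:
H = [[16, -3], [-3, 16]]
Trace = 16 + 16 = 32
Determinant = 16*16 - (-3)^2 = 247
Discriminant = (32)^2 - 4*247 = 36.0
Eigenvalues: lambda_1 = 13.0, lambda_2 = 19.0
The function is convex.

1


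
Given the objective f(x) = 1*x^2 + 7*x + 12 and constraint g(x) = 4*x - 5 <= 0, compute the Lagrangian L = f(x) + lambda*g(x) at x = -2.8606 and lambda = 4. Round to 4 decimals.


Step 1: Evaluate f(x).
f(-2.8606) = 1*(-2.8606)^2 + 7*(-2.8606) + 12 = 0.1588
Step 2: Evaluate g(x).
g(-2.8606) = 4*-2.8606 - 5 = -16.4424
Step 3: Compute Lagrangian.
L = 0.1588 + 4*-16.4424 = -65.6108


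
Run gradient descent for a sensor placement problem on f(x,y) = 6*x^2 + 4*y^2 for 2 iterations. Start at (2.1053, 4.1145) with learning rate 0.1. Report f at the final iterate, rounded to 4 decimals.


Gradient descent on f(x,y) = 6*x^2 + 4*y^2.
Starting point: (2.1053, 4.1145), alpha = 0.1
Step 1: grad_x = 2*6*2.1053 = 25.2636, grad_y = 2*4*4.1145 = 32.916
  x_1 = 2.1053 - 0.1*25.2636 = -0.4211
  y_1 = 4.1145 - 0.1*32.916 = 0.8229
Step 2: grad_x = 2*6*-0.4211 = -5.0527, grad_y = 2*4*0.8229 = 6.5832
  x_2 = -0.4211 - 0.1*-5.0527 = 0.0842
  y_2 = 0.8229 - 0.1*6.5832 = 0.1646
f(0.0842, 0.1646) = 6*0.0842^2 + 4*0.1646^2 = 0.1509


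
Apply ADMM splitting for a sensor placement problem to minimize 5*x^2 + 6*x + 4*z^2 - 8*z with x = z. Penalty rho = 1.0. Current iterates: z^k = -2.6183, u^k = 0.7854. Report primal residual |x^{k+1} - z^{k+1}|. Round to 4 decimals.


ADMM iteration with rho = 1.0, z^k = -2.6183, u^k = 0.7854
Step 1: x-update.
Minimize 5*x^2 + 6*x + (1.0/2)*(x + 2.6183 + 0.7854)^2
FOC: (2*5 + 1.0)*x = -6 + 1.0*(-2.6183 - 0.7854)
x^{k+1} = -0.8549
Step 2: z-update.
Minimize 4*z^2 - 8*z + (1.0/2)*(-0.8549 - z + 0.7854)^2
FOC: (2*4 + 1.0)*z = 8 + 1.0*(-0.8549 + 0.7854)
z^{k+1} = 0.8812
Step 3: u-update.
u^{k+1} = 0.7854 - 0.8549 - 0.8812 = -0.9507
Step 4: Primal residual = |-0.8549 - 0.8812| = 1.7361


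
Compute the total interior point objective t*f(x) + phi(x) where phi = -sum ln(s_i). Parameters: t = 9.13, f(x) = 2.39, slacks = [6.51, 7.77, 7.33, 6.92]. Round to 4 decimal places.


Step 1: Compute log-barrier.
ln values: [1.8733, 2.0503, 1.992, 1.9344]
phi = -(1.8733 + 2.0503 + 1.992 + 1.9344) = -7.85
Step 2: Compute augmented objective.
t*f(x) = 9.13*2.39 = 21.8207
Total = 21.8207 - 7.85 = 13.9707


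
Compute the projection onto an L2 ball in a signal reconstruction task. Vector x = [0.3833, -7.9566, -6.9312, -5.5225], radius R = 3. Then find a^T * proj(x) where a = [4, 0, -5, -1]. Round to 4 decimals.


Step 1: Compute ||x|| (intermediates to 6 decimals).
||x|| = sqrt(0.3833^2 + (-7.9566)^2 + (-6.9312)^2 + (-5.5225)^2) = 11.916121
Step 2: Project.
Since ||x|| > R, scale = R/||x|| = 3/11.916121 = 0.25176, proj(x) = scale * x
proj(x) = [0.0965, -2.003154, -1.744999, -1.390345]
Step 3: Dot product.
a^T * proj(x) = 4*0.0965 + 0*(-2.003154) - 5*(-1.744999) - 1*(-1.390345) = 10.5013


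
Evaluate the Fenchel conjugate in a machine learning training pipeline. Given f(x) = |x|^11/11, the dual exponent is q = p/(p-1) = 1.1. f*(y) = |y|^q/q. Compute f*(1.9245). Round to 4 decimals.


The conjugate exponent q satisfies 1/p + 1/q = 1.
p = 11, so q = 11/(11 - 1) = 1.1
|y|^q = 1.9245^1.1 = 2.0547
f*(1.9245) = 2.0547 / 1.1 = 1.8679


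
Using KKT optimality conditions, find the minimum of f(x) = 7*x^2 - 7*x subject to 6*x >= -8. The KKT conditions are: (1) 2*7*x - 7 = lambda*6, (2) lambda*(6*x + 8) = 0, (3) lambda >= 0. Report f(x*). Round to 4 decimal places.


Step 1: Try lambda = 0 (constraint inactive).
Stationarity: 2*7*x - 7 = 0
x* = 7/(2*7) = 0.5
Check constraint: 6*0.5 = 3.0 >= -8 -- satisfied.
Step 2: Compute optimal value.
f(x*) = 7*0.5^2 - 7*0.5 = -1.75


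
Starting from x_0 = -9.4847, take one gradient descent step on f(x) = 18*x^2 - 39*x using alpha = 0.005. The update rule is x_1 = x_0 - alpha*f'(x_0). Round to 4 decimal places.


We compute the gradient at x_0 and apply the update.
f'(x) = 36*x - 39
f'(-9.4847) = 36*-9.4847 - 39 = -380.4492
x_1 = -9.4847 - 0.005*-380.4492 = -7.5825


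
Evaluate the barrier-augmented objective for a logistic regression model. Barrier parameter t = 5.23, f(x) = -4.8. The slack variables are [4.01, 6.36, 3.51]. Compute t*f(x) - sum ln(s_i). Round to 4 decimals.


Step 1: Compute log-barrier.
ln values: [1.3888, 1.85, 1.2556]
phi = -(1.3888 + 1.85 + 1.2556) = -4.4944
Step 2: Compute augmented objective.
t*f(x) = 5.23*-4.8 = -25.104
Total = -25.104 - 4.4944 = -29.5984


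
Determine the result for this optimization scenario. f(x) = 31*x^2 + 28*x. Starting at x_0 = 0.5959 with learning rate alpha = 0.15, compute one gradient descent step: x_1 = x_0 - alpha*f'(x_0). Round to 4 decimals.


We compute the gradient at x_0 and apply the update.
f'(x) = 62*x + 28
f'(0.5959) = 62*0.5959 + 28 = 64.9458
x_1 = 0.5959 - 0.15*64.9458 = -9.146


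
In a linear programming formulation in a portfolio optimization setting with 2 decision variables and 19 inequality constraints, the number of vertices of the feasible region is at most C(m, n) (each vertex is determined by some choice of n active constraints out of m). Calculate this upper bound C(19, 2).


Each vertex corresponds to some choice of n active constraints out of m, so the number of vertices is at most C(m, n) = m! / (n!(m-n)!).
m = 19, n = 2
Numerator: 19 * 18
Denominator: 2! = 2
C(19, 2) = 171


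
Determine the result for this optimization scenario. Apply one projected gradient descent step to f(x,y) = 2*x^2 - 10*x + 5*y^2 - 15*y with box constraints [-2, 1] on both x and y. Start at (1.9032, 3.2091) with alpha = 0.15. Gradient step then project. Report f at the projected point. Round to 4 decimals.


Step 1: Compute gradient at (1.9032, 3.2091).
grad_x = 2*2*1.9032 - 10 = -2.3872
grad_y = 2*5*3.2091 - 15 = 17.091
Step 2: Gradient step.
x_raw = 1.9032 - 0.15*-2.3872 = 2.2613
y_raw = 3.2091 - 0.15*17.091 = 0.6455
Step 3: Project onto [-2, 1].
x_proj = clip(2.2613) = 1.0
y_proj = clip(0.6455) = 0.6455
Step 4: Evaluate f.
f(1.0, 0.6455) = -15.5987


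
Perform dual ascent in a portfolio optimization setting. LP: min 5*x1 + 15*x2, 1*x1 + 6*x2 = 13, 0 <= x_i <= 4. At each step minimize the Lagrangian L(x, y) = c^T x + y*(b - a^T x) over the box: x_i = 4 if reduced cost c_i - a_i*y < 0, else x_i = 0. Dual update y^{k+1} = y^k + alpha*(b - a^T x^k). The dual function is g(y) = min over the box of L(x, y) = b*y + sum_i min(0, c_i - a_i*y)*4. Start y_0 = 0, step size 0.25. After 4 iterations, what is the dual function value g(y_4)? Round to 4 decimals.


Dual ascent for LP: min 5*x1 + 15*x2, 1*x1 + 6*x2 = 13, 0 <= x_i <= 4
Step 1: y^k = 0.0, reduced costs: (5.0, 15.0)
  x^k = (0.0, 0.0), subgradient = b - a^T x = 13.0
  y^{k+1} = 0.0 + 0.25*13.0 = 3.25
Step 2: y^k = 3.25, reduced costs: (1.75, -4.5)
  x^k = (0.0, 4.0), subgradient = b - a^T x = -11.0
  y^{k+1} = 3.25 + 0.25*-11.0 = 0.5
Step 3: y^k = 0.5, reduced costs: (4.5, 12.0)
  x^k = (0.0, 0.0), subgradient = b - a^T x = 13.0
  y^{k+1} = 0.5 + 0.25*13.0 = 3.75
Step 4: y^k = 3.75, reduced costs: (1.25, -7.5)
  x^k = (0.0, 4.0), subgradient = b - a^T x = -11.0
  y^{k+1} = 3.75 + 0.25*-11.0 = 1.0
Dual objective at y_4 = 1.0: reduced costs (4.0, 9.0), box minimizer x = (0.0, 0.0)
g(y_4) = b*y + (c1 - a1*y)*x1 + (c2 - a2*y)*x2 = 13*1.0 + 4.0*0.0 + 9.0*0.0 = 13.0 + 0.0 + 0.0 = 13.0


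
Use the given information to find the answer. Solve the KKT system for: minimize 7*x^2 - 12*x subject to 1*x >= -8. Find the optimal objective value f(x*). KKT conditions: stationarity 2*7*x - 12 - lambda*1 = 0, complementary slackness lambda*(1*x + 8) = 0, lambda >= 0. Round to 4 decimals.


Step 1: Try lambda = 0 (constraint inactive).
Stationarity: 2*7*x - 12 = 0
x* = 12/(2*7) = 6/7 = 0.8571 (rounded; the exact value 6/7 is used below)
Check constraint: 1*0.8571 = 0.8571 >= -8 -- satisfied.
Step 2: Compute optimal value.
f(x*) = 7*(6/7)^2 - 12*(6/7) = -5.1429


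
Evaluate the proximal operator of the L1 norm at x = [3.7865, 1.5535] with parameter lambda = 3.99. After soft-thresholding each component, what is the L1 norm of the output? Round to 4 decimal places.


Soft-thresholding with lambda = 3.99:
prox(3.7865) = sign(3.7865)*max(|3.7865| - 3.99, 0) = 0.0
prox(1.5535) = sign(1.5535)*max(|1.5535| - 3.99, 0) = 0.0
prox(x) = [0.0, 0.0]
||prox(x)||_1 = 0.0 + 0.0 = 0.0


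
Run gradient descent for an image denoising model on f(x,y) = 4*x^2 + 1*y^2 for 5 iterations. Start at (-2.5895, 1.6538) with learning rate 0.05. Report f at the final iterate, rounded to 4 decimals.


Gradient descent on f(x,y) = 4*x^2 + 1*y^2.
Starting point: (-2.5895, 1.6538), alpha = 0.05
Step 1: grad_x = 2*4*-2.5895 = -20.716, grad_y = 2*1*1.6538 = 3.3076
  x_1 = -2.5895 - 0.05*-20.716 = -1.5537
  y_1 = 1.6538 - 0.05*3.3076 = 1.4884
Step 2: grad_x = 2*4*-1.5537 = -12.4296, grad_y = 2*1*1.4884 = 2.9768
  x_2 = -1.5537 - 0.05*-12.4296 = -0.9322
  y_2 = 1.4884 - 0.05*2.9768 = 1.3396
Step 3: grad_x = 2*4*-0.9322 = -7.4578, grad_y = 2*1*1.3396 = 2.6792
  x_3 = -0.9322 - 0.05*-7.4578 = -0.5593
  y_3 = 1.3396 - 0.05*2.6792 = 1.2056
Step 4: grad_x = 2*4*-0.5593 = -4.4747, grad_y = 2*1*1.2056 = 2.4112
  x_4 = -0.5593 - 0.05*-4.4747 = -0.3356
  y_4 = 1.2056 - 0.05*2.4112 = 1.0851
Step 5: grad_x = 2*4*-0.3356 = -2.6848, grad_y = 2*1*1.0851 = 2.1701
  x_5 = -0.3356 - 0.05*-2.6848 = -0.2014
  y_5 = 1.0851 - 0.05*2.1701 = 0.9766
f(-0.2014, 0.9766) = 4*(-0.2014)^2 + 1*0.9766^2 = 1.1158


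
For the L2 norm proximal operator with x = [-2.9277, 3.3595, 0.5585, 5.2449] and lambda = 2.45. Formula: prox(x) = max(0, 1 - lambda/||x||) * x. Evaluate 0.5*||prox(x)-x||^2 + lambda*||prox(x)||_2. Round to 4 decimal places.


Step 1: Compute ||x||.
||x|| = 6.905
Step 2: Compute scaling factor.
scale = max(0, 1 - 2.45/6.905) = 0.6452
Step 3: prox(x) = [-1.8889, 2.1675, 0.3603, 3.3839]
||prox(x)|| = 4.455
Step 4: Proximal objective.
0.5*||prox-x||^2 = 3.0013
lambda*||prox|| = 10.9148
Total = 13.9159


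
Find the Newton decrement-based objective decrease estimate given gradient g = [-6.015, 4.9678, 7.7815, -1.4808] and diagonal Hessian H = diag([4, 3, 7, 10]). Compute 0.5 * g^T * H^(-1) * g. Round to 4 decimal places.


Step 1: H is diagonal, so H^(-1) * g = [-1.5038, 1.6559, 1.1116, -0.1481].
Step 2: g^T H^(-1) g = sum_i g_i^2 / H_ii
  = (-6.015)^2/4 + (4.9678)^2/3 + (7.7815)^2/7 + (-1.4808)^2/10
  = 9.0451 + 8.2263 + 8.6502 + 0.2193 = 26.1409
Step 3: Objective decrease = 0.5 * g^T H^(-1) g = 13.0705


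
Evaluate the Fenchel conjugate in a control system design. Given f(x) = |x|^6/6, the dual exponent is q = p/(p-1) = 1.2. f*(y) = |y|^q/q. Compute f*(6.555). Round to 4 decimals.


The conjugate exponent q satisfies 1/p + 1/q = 1.
p = 6, so q = 6/(6 - 1) = 1.2
|y|^q = 6.555^1.2 = 9.5474
f*(6.555) = 9.5474 / 1.2 = 7.9562


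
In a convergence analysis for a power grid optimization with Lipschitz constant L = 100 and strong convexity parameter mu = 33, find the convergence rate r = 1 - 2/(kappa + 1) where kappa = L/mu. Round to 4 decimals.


Step 1: Compute the condition number.
kappa = L/mu = 100/33 = 3.0303
Step 2: Compute the convergence rate.
r = 1 - 2/(kappa + 1) = 1 - 2*mu/(L + mu) = (L - mu)/(L + mu) = 67/133 = 0.5038


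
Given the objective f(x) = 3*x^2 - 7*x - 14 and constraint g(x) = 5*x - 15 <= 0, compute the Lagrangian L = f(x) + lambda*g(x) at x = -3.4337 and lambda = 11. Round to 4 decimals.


Step 1: Evaluate f(x).
f(-3.4337) = 3*(-3.4337)^2 - 7*(-3.4337) - 14 = 45.4068
Step 2: Evaluate g(x).
g(-3.4337) = 5*-3.4337 - 15 = -32.1685
Step 3: Compute Lagrangian.
L = 45.4068 + 11*-32.1685 = -308.4467


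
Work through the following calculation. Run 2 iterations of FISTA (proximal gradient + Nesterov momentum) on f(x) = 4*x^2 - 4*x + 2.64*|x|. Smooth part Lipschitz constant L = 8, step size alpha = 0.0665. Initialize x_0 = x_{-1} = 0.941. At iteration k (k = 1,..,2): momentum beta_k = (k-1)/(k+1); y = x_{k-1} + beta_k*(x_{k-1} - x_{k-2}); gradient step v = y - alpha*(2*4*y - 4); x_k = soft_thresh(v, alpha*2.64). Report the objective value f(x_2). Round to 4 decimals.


FISTA on f(x) = 4*x^2 - 4*x + 2.64*|x|
L = 8, alpha = 0.0665
Iteration 1: beta = 0.0, y = 0.941 + 0.0*(0.941 - 0.941) = 0.941
  grad(y) = 3.528, v = y - alpha*grad = 0.7064
  prox(v) = soft_thresh(0.7064, 0.1756) = 0.5308
Iteration 2: beta = 0.3333, y = 0.5308 + 0.3333*(0.5308 - 0.941) = 0.3941
  grad(y) = -0.8472, v = y - alpha*grad = 0.4504
  prox(v) = soft_thresh(0.4504, 0.1756) = 0.2749
f(x_2) = 4*0.2749^2 - 4*0.2749 + 2.64*|0.2749| = -0.0716


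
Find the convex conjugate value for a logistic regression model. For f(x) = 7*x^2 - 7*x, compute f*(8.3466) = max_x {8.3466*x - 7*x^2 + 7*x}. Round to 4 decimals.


f*(y) = sup_x {y*x - a*x^2 - b*x} = sup_x {(y-b)*x - a*x^2}
FOC: (y - b) - 2a*x = 0 => x* = (y - b)/(2a)
x* = (8.3466 + 7)/(2*7) = 1.0962
f*(8.3466) = (y-b)^2/(4a) = (8.3466 + 7)^2/(4*7)
= 235.5181/28 = 8.4114


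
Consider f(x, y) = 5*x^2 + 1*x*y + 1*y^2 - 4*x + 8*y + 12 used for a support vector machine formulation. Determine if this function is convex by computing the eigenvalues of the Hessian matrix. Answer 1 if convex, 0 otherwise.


The Hessian of f(x,y) = 5*x^2 + 1*x*y + 1*y^2 - 4*x + 8*y + 12 is:
H = [[10, 1], [1, 2]]
Trace = 10 + 2 = 12
Determinant = 10*2 - (1)^2 = 19
Discriminant = (12)^2 - 4*19 = 68.0
Eigenvalues: lambda_1 = 1.8769, lambda_2 = 10.1231
The function is convex.

1


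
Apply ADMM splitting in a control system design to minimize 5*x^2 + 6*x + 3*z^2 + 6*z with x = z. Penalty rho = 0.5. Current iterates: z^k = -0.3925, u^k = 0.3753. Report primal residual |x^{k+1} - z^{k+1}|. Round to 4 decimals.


ADMM iteration with rho = 0.5, z^k = -0.3925, u^k = 0.3753
Step 1: x-update.
Minimize 5*x^2 + 6*x + (0.5/2)*(x + 0.3925 + 0.3753)^2
FOC: (2*5 + 0.5)*x = -6 + 0.5*(-0.3925 - 0.3753)
x^{k+1} = -0.608
Step 2: z-update.
Minimize 3*z^2 + 6*z + (0.5/2)*(-0.608 - z + 0.3753)^2
FOC: (2*3 + 0.5)*z = -6 + 0.5*(-0.608 + 0.3753)
z^{k+1} = -0.941
Step 3: u-update.
u^{k+1} = 0.3753 - 0.608 + 0.941 = 0.7083
Step 4: Primal residual = |-0.608 + 0.941| = 0.333


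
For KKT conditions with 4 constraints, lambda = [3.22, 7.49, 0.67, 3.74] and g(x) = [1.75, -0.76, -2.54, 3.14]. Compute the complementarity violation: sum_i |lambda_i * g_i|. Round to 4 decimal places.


KKT complementary slackness check:
lambda_1 * g_1 = 3.22 * 1.75 = 5.635
lambda_2 * g_2 = 7.49 * -0.76 = -5.6924
lambda_3 * g_3 = 0.67 * -2.54 = -1.7018
lambda_4 * g_4 = 3.74 * 3.14 = 11.7436
Total violation = 5.635 + 5.6924 + 1.7018 + 11.7436 = 24.7728


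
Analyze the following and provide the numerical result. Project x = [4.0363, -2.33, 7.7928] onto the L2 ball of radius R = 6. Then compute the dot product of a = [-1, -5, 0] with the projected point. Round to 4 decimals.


Step 1: Compute ||x|| (intermediates to 6 decimals).
||x|| = sqrt(4.0363^2 + (-2.33)^2 + 7.7928^2) = 9.080107
Step 2: Project.
Since ||x|| > R, scale = R/||x|| = 6/9.080107 = 0.660785, proj(x) = scale * x
proj(x) = [2.667126, -1.539629, 5.149365]
Step 3: Dot product.
a^T * proj(x) = -1*2.667126 - 5*(-1.539629) + 0*5.149365 = 5.031


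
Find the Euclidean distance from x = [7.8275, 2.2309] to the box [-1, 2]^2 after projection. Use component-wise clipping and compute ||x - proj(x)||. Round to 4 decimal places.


Project each component onto [-1, 2].
clip(7.8275) = 2.0, clip(2.2309) = 2.0
Projection = [2.0, 2.0]
Squared diffs: [33.9598, 0.0533]
Distance = sqrt(34.0131) = 5.8321


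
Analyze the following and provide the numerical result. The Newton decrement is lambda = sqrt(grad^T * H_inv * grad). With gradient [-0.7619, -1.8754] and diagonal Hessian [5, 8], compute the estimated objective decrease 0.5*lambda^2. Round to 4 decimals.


Step 1: H is diagonal, so H^(-1) * g = [-0.1524, -0.2344].
Step 2: g^T H^(-1) g = sum_i g_i^2 / H_ii
  = (-0.7619)^2/5 + (-1.8754)^2/8
  = 0.1161 + 0.4396 = 0.5557
Step 3: Objective decrease = 0.5 * g^T H^(-1) g = 0.2779


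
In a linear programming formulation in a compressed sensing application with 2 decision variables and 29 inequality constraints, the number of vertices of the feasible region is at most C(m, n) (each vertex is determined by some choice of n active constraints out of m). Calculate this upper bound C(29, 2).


Each vertex corresponds to some choice of n active constraints out of m, so the number of vertices is at most C(m, n) = m! / (n!(m-n)!).
m = 29, n = 2
Numerator: 29 * 28
Denominator: 2! = 2
C(29, 2) = 406


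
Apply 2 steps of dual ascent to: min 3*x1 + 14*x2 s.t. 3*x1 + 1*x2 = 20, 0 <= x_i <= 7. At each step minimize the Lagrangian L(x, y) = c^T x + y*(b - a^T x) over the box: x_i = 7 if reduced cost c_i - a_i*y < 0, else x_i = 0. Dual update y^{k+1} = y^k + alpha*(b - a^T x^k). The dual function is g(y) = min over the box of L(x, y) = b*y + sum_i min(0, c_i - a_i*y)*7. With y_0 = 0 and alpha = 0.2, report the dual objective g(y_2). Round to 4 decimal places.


Dual ascent for LP: min 3*x1 + 14*x2, 3*x1 + 1*x2 = 20, 0 <= x_i <= 7
Step 1: y^k = 0.0, reduced costs: (3.0, 14.0)
  x^k = (0.0, 0.0), subgradient = b - a^T x = 20.0
  y^{k+1} = 0.0 + 0.2*20.0 = 4.0
Step 2: y^k = 4.0, reduced costs: (-9.0, 10.0)
  x^k = (7.0, 0.0), subgradient = b - a^T x = -1.0
  y^{k+1} = 4.0 + 0.2*-1.0 = 3.8
Dual objective at y_2 = 3.8: reduced costs (-8.4, 10.2), box minimizer x = (7.0, 0.0)
g(y_2) = b*y + (c1 - a1*y)*x1 + (c2 - a2*y)*x2 = 20*3.8 + (-8.4)*7.0 + 10.2*0.0 = 76.0 - 58.8 + 0.0 = 17.2


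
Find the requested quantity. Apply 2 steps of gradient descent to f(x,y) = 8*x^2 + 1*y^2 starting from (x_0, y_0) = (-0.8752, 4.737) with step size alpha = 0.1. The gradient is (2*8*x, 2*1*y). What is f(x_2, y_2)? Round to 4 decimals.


Gradient descent on f(x,y) = 8*x^2 + 1*y^2.
Starting point: (-0.8752, 4.737), alpha = 0.1
Step 1: grad_x = 2*8*-0.8752 = -14.0032, grad_y = 2*1*4.737 = 9.474
  x_1 = -0.8752 - 0.1*-14.0032 = 0.5251
  y_1 = 4.737 - 0.1*9.474 = 3.7896
Step 2: grad_x = 2*8*0.5251 = 8.4019, grad_y = 2*1*3.7896 = 7.5792
  x_2 = 0.5251 - 0.1*8.4019 = -0.3151
  y_2 = 3.7896 - 0.1*7.5792 = 3.0317
f(-0.3151, 3.0317) = 8*(-0.3151)^2 + 1*3.0317^2 = 9.9852


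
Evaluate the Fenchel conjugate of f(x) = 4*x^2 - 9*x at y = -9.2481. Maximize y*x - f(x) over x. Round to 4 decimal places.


f*(y) = sup_x {y*x - a*x^2 - b*x} = sup_x {(y-b)*x - a*x^2}
FOC: (y - b) - 2a*x = 0 => x* = (y - b)/(2a)
x* = (-9.2481 + 9)/(2*4) = -0.031
f*(-9.2481) = (y-b)^2/(4a) = (-9.2481 + 9)^2/(4*4)
= 0.0616/16 = 0.0038


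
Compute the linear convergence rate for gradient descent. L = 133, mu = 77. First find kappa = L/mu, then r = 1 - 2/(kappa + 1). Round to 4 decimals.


Step 1: Compute the condition number.
kappa = L/mu = 133/77 = 1.7273
Step 2: Compute the convergence rate.
r = 1 - 2/(kappa + 1) = 1 - 2*mu/(L + mu) = (L - mu)/(L + mu) = 56/210 = 0.2667


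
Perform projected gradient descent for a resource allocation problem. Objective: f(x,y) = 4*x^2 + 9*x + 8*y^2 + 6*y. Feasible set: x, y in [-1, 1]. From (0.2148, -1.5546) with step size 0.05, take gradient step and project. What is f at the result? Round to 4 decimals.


Step 1: Compute gradient at (0.2148, -1.5546).
grad_x = 2*4*0.2148 + 9 = 10.7184
grad_y = 2*8*-1.5546 + 6 = -18.8736
Step 2: Gradient step.
x_raw = 0.2148 - 0.05*10.7184 = -0.3211
y_raw = -1.5546 - 0.05*-18.8736 = -0.6109
Step 3: Project onto [-1, 1].
x_proj = clip(-0.3211) = -0.3211
y_proj = clip(-0.6109) = -0.6109
Step 4: Evaluate f.
f(-0.3211, -0.6109) = -3.1573


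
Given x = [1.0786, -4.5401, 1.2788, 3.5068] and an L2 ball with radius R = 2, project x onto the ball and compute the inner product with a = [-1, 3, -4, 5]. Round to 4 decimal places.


Step 1: Compute ||x|| (intermediates to 6 decimals).
||x|| = sqrt(1.0786^2 + (-4.5401)^2 + 1.2788^2 + 3.5068^2) = 5.975689
Step 2: Project.
Since ||x|| > R, scale = R/||x|| = 2/5.975689 = 0.334689, proj(x) = scale * x
proj(x) = [0.360996, -1.519522, 0.428, 1.173687]
Step 3: Dot product.
a^T * proj(x) = -1*0.360996 + 3*(-1.519522) - 4*0.428 + 5*1.173687 = -0.7631


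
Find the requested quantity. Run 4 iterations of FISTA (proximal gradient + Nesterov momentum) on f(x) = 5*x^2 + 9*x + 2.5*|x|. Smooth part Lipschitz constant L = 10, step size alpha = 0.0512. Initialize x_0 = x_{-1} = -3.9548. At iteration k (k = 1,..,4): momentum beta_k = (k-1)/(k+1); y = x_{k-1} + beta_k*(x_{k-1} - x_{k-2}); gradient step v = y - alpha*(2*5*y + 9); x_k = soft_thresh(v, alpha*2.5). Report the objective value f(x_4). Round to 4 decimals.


FISTA on f(x) = 5*x^2 + 9*x + 2.5*|x|
L = 10, alpha = 0.0512
Iteration 1: beta = 0.0, y = -3.9548 + 0.0*(-3.9548 + 3.9548) = -3.9548
  grad(y) = -30.548, v = y - alpha*grad = -2.3907
  prox(v) = soft_thresh(-2.3907, 0.128) = -2.2627
Iteration 2: beta = 0.3333, y = -2.2627 + 0.3333*(-2.2627 + 3.9548) = -1.6987
  grad(y) = -7.9872, v = y - alpha*grad = -1.2898
  prox(v) = soft_thresh(-1.2898, 0.128) = -1.1618
Iteration 3: beta = 0.5, y = -1.1618 + 0.5*(-1.1618 + 2.2627) = -0.6113
  grad(y) = 2.8871, v = y - alpha*grad = -0.7591
  prox(v) = soft_thresh(-0.7591, 0.128) = -0.6311
Iteration 4: beta = 0.6, y = -0.6311 + 0.6*(-0.6311 + 1.1618) = -0.3127
  grad(y) = 5.8729, v = y - alpha*grad = -0.6134
  prox(v) = soft_thresh(-0.6134, 0.128) = -0.4854
f(x_4) = 5*(-0.4854)^2 + 9*(-0.4854) + 2.5*|-0.4854| = -1.977


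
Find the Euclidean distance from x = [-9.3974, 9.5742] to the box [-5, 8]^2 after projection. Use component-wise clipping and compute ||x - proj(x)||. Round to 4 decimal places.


Project each component onto [-5, 8].
clip(-9.3974) = -5.0, clip(9.5742) = 8.0
Projection = [-5.0, 8.0]
Squared diffs: [19.3371, 2.4781]
Distance = sqrt(21.8152) = 4.6707


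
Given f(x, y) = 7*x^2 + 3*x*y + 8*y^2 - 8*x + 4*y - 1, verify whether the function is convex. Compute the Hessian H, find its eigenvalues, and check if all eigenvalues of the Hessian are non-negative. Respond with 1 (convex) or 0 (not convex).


The Hessian of f(x,y) = 7*x^2 + 3*x*y + 8*y^2 - 8*x + 4*y - 1 is:
H = [[14, 3], [3, 16]]
Trace = 14 + 16 = 30
Determinant = 14*16 - (3)^2 = 215
Discriminant = (30)^2 - 4*215 = 40.0
Eigenvalues: lambda_1 = 11.8377, lambda_2 = 18.1623
The function is convex.

1


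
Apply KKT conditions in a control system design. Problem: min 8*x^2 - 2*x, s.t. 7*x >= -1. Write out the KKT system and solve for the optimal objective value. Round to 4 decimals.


Step 1: Try lambda = 0 (constraint inactive).
Stationarity: 2*8*x - 2 = 0
x* = 2/(2*8) = 0.125
Check constraint: 7*0.125 = 0.875 >= -1 -- satisfied.
Step 2: Compute optimal value.
f(x*) = 8*0.125^2 - 2*0.125 = -0.125


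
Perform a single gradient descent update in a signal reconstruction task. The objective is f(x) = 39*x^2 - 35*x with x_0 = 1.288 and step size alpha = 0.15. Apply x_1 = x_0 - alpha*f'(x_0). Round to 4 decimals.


We compute the gradient at x_0 and apply the update.
f'(x) = 78*x - 35
f'(1.288) = 78*1.288 - 35 = 65.464
x_1 = 1.288 - 0.15*65.464 = -8.5316


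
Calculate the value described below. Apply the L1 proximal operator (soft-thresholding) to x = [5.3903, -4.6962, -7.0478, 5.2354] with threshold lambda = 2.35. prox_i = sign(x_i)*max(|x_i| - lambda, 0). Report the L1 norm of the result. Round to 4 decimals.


Soft-thresholding with lambda = 2.35:
prox(5.3903) = sign(5.3903)*max(|5.3903| - 2.35, 0) = 3.0403
prox(-4.6962) = sign(-4.6962)*max(|-4.6962| - 2.35, 0) = -2.3462
prox(-7.0478) = sign(-7.0478)*max(|-7.0478| - 2.35, 0) = -4.6978
prox(5.2354) = sign(5.2354)*max(|5.2354| - 2.35, 0) = 2.8854
prox(x) = [3.0403, -2.3462, -4.6978, 2.8854]
||prox(x)||_1 = 3.0403 + 2.3462 + 4.6978 + 2.8854 = 12.9697


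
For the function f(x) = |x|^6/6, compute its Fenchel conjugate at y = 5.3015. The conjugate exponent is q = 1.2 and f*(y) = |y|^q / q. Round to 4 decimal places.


The conjugate exponent q satisfies 1/p + 1/q = 1.
p = 6, so q = 6/(6 - 1) = 1.2
|y|^q = 5.3015^1.2 = 7.4008
f*(5.3015) = 7.4008 / 1.2 = 6.1673


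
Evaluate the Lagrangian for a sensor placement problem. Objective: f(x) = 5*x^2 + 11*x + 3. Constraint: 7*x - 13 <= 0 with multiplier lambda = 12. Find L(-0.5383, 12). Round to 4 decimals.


Step 1: Evaluate f(x).
f(-0.5383) = 5*(-0.5383)^2 + 11*(-0.5383) + 3 = -1.4725
Step 2: Evaluate g(x).
g(-0.5383) = 7*-0.5383 - 13 = -16.7681
Step 3: Compute Lagrangian.
L = -1.4725 + 12*-16.7681 = -202.6897


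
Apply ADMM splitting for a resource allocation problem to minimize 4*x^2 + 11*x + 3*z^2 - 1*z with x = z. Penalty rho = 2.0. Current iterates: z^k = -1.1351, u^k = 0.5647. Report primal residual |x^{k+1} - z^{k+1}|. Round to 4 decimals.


ADMM iteration with rho = 2.0, z^k = -1.1351, u^k = 0.5647
Step 1: x-update.
Minimize 4*x^2 + 11*x + (2.0/2)*(x + 1.1351 + 0.5647)^2
FOC: (2*4 + 2.0)*x = -11 + 2.0*(-1.1351 - 0.5647)
x^{k+1} = -1.44
Step 2: z-update.
Minimize 3*z^2 - 1*z + (2.0/2)*(-1.44 - z + 0.5647)^2
FOC: (2*3 + 2.0)*z = 1 + 2.0*(-1.44 + 0.5647)
z^{k+1} = -0.0938
Step 3: u-update.
u^{k+1} = 0.5647 - 1.44 + 0.0938 = -0.7814
Step 4: Primal residual = |-1.44 + 0.0938| = 1.3461


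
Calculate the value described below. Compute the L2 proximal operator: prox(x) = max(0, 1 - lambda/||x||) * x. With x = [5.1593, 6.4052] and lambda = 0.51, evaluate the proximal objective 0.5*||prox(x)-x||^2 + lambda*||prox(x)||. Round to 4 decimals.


Step 1: Compute ||x||.
||x|| = 8.2247
Step 2: Compute scaling factor.
scale = max(0, 1 - 0.51/8.2247) = 0.938
Step 3: prox(x) = [4.8394, 6.008]
||prox(x)|| = 7.7147
Step 4: Proximal objective.
0.5*||prox-x||^2 = 0.1301
lambda*||prox|| = 3.9345
Total = 4.0645


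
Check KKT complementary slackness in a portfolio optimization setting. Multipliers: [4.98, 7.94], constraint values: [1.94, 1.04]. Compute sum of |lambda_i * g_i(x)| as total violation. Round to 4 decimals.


KKT complementary slackness check:
lambda_1 * g_1 = 4.98 * 1.94 = 9.6612
lambda_2 * g_2 = 7.94 * 1.04 = 8.2576
Total violation = 9.6612 + 8.2576 = 17.9188


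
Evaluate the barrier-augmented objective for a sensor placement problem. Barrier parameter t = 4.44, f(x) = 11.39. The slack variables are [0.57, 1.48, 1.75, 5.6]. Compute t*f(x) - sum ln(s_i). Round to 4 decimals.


Step 1: Compute log-barrier.
ln values: [-0.5621, 0.392, 0.5596, 1.7228]
phi = -(-0.5621 + 0.392 + 0.5596 + 1.7228) = -2.1123
Step 2: Compute augmented objective.
t*f(x) = 4.44*11.39 = 50.5716
Total = 50.5716 - 2.1123 = 48.4593


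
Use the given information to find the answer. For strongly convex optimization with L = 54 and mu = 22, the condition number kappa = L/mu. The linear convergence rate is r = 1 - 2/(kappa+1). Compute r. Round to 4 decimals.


Step 1: Compute the condition number.
kappa = L/mu = 54/22 = 2.4545
Step 2: Compute the convergence rate.
r = 1 - 2/(kappa + 1) = 1 - 2*mu/(L + mu) = (L - mu)/(L + mu) = 32/76 = 0.4211


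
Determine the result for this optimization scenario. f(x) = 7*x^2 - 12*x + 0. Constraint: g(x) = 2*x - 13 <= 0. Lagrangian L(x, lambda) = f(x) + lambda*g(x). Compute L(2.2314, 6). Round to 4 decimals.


Step 1: Evaluate f(x).
f(2.2314) = 7*2.2314^2 - 12*2.2314 + 0 = 8.0772
Step 2: Evaluate g(x).
g(2.2314) = 2*2.2314 - 13 = -8.5372
Step 3: Compute Lagrangian.
L = 8.0772 + 6*-8.5372 = -43.146
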